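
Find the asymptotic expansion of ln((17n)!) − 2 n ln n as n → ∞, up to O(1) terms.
ln((17n)!) − 2 n ln n = 15 n ln n + 17(ln 17 − 1) n + (1/2) ln(2π·17n) + O(1/n)

Stirling: ln((17n)!) = 17n ln(17n) − 17n + (1/2) ln(2π·17n) + O(1/n).
Expand 17n ln(17n) = 17n (ln n + ln 17) = 17n ln n + 17n ln 17.
Subtract 2n ln n: leading term is (17 − 2) n ln n = 15 n ln n. The next term is 17n ln 17 − 17n = 17(ln 17 − 1) n. Then the (1/2) ln(2π·17n) correction.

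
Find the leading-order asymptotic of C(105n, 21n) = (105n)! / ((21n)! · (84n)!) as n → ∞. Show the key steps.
C(105n, 21n) ~ (3125/256)^(21n) · sqrt(5/(8π·21n))

Write N = 21n. Apply Stirling to each factorial:
  (5N)! ~ sqrt(2π·5N) · (5N/e)^(5N),
  N! ~ sqrt(2π N) · (N/e)^N,
  (4N)! ~ sqrt(2π·4N) · (4N/e)^(4N).
The exponential factors combine to (5N)^(5N) / (N^N · (4N)^(4N)) = 5^(5N)/4^(4N) = (5^5/4^4)^N = (3125/256)^N.
The square-root prefactors combine to sqrt(2π·5N) / (sqrt(2π N)·sqrt(2π·4N)) = sqrt(5 / (2π·4·N)) = sqrt(5/(8π·21n)).
Substituting N = 21n: C(105n, 21n) ~ (3125/256)^(21n) · sqrt(5/(8π·21n)).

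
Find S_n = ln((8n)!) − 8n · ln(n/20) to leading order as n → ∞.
S_n ~ 8n · (ln 160 − 1) + O(ln n)

Stirling: ln((8n)!) = 8n ln(8n) − 8n + O(ln n).
  S_n = 8n ln(8n) − 8n − 8n ln(n/20) + O(ln n)
      = 8n ln(8n) − 8n ln n + 8n ln 20 − 8n + O(ln n)
      = 8n ln 8 + 8n ln 20 − 8n + O(ln n)
      = 8n (ln 160 − 1) + O(ln n).
Numerically ln(160) − 1 ≈ 4.0752.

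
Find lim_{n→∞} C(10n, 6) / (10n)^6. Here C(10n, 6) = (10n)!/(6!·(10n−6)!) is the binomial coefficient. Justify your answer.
lim = 1/6! = 1/720

With N = 10n → ∞: C(N, 6) / N^6 = [N(N−1)…(N−5)] / (6! · N^6) = (1/6!) · 1 · (1 − 1/(10n)) · … · (1 − 5/(10n)). Each factor → 1 as N → ∞, so the limit is 1/6! = 1/720.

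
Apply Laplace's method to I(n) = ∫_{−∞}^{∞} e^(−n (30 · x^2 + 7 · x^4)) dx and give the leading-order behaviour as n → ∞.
I(n) ~ sqrt(π/(30n))

φ(x) = 30 · x^2 + 7 · x^4 has its unique global minimum at x* = 0 (since φ'(x) = 60x + 28x^3 = 0 only at x = 0 for real x with both coefficients positive, and φ → ∞ as |x| → ∞). At x* = 0, φ(0) = 0 and φ''(0) = 60. Laplace's method then gives
  I(n) ~ sqrt(2π / (n · φ''(0))) · e^(−n φ(0)) = sqrt(2π / (60n)) = sqrt(π/(30n)).
The 7 · x^4 term contributes only at subleading order (an O(1/n) relative correction).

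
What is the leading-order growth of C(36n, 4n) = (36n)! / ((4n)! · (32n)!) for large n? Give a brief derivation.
C(36n, 4n) ~ (387420489/16777216)^(4n) · sqrt(9/(16π·4n))

Write N = 4n. Apply Stirling to each factorial:
  (9N)! ~ sqrt(2π·9N) · (9N/e)^(9N),
  N! ~ sqrt(2π N) · (N/e)^N,
  (8N)! ~ sqrt(2π·8N) · (8N/e)^(8N).
The exponential factors combine to (9N)^(9N) / (N^N · (8N)^(8N)) = 9^(9N)/8^(8N) = (9^9/8^8)^N = (387420489/16777216)^N.
The square-root prefactors combine to sqrt(2π·9N) / (sqrt(2π N)·sqrt(2π·8N)) = sqrt(9 / (2π·8·N)) = sqrt(9/(16π·4n)).
Substituting N = 4n: C(36n, 4n) ~ (387420489/16777216)^(4n) · sqrt(9/(16π·4n)).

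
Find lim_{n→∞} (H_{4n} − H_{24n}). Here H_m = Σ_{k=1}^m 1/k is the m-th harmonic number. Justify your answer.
lim = ln(4/24) = −ln 6

Euler-Maclaurin gives H_m = ln m + γ + 1/(2m) + O(1/m^2). The γ and O(1/m) terms cancel in the difference:
  H_{4n} − H_{24n} = ln(4n) − ln(24n) + O(1/n) = ln(4/24) + O(1/n).
Hence the limit is ln(4/24) = −ln 6.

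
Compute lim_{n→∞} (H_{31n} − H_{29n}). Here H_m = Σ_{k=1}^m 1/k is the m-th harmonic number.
lim = ln(31/29)

Euler-Maclaurin gives H_m = ln m + γ + 1/(2m) + O(1/m^2). The γ and O(1/m) terms cancel in the difference:
  H_{31n} − H_{29n} = ln(31n) − ln(29n) + O(1/n) = ln(31/29) + O(1/n).
Hence the limit is ln(31/29).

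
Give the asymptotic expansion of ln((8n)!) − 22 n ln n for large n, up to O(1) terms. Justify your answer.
ln((8n)!) − 22 n ln n = −14 n ln n + 8(ln 8 − 1) n + (1/2) ln(2π·8n) + O(1/n)

Stirling: ln((8n)!) = 8n ln(8n) − 8n + (1/2) ln(2π·8n) + O(1/n).
Expand 8n ln(8n) = 8n (ln n + ln 8) = 8n ln n + 8n ln 8.
Subtract 22n ln n: leading term is (8 − 22) n ln n = −14 n ln n. The next term is 8n ln 8 − 8n = 8(ln 8 − 1) n. Then the (1/2) ln(2π·8n) correction.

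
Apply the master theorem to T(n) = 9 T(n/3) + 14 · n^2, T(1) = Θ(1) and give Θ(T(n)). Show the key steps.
T(n) = Θ(n^2 log n)

log_3 9 = 2, and f(n) = 14 · n^2 = Θ(n^(log_3 9)). This is Case 2 of the master theorem: T(n) = Θ(f(n) · log n) = Θ(n^2 log n).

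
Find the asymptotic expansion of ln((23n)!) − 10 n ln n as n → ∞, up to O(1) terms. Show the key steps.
ln((23n)!) − 10 n ln n = 13 n ln n + 23(ln 23 − 1) n + (1/2) ln(2π·23n) + O(1/n)

Stirling: ln((23n)!) = 23n ln(23n) − 23n + (1/2) ln(2π·23n) + O(1/n).
Expand 23n ln(23n) = 23n (ln n + ln 23) = 23n ln n + 23n ln 23.
Subtract 10n ln n: leading term is (23 − 10) n ln n = 13 n ln n. The next term is 23n ln 23 − 23n = 23(ln 23 − 1) n. Then the (1/2) ln(2π·23n) correction.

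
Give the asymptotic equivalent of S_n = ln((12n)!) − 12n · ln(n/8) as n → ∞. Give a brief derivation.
S_n ~ 12n · (ln 96 − 1) + O(ln n)

Stirling: ln((12n)!) = 12n ln(12n) − 12n + O(ln n).
  S_n = 12n ln(12n) − 12n − 12n ln(n/8) + O(ln n)
      = 12n ln(12n) − 12n ln n + 12n ln 8 − 12n + O(ln n)
      = 12n ln 12 + 12n ln 8 − 12n + O(ln n)
      = 12n (ln 96 − 1) + O(ln n).
Numerically ln(96) − 1 ≈ 3.5643.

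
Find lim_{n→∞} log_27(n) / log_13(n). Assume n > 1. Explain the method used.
lim = ln(13) / ln(27) = log_27(13)

Change of base: log_27(n) = ln n / ln 27 and log_13(n) = ln n / ln 13. The ratio is (ln n / ln 27) · (ln 13 / ln n) = ln 13 / ln 27, a constant independent of n. So the limit is ln 13 / ln 27 = log_27(13).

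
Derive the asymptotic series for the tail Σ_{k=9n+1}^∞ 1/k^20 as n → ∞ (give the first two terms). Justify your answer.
Σ_{k>9n} 1/k^20 = 1/(19 · (9n)^19) − 1/(2 · (9n)^20) + O(1/(9n)^21)

Compare to the integral: ∫_{9n}^∞ x^(−20) dx = [−x^(−19)/19]_{9n}^∞ = 1/((20−1)·(9n)^19). The Euler-Maclaurin correction adds −f(9n)/2 = −1/(2·(9n)^20). Euler-Maclaurin then gives
  Σ_{k>9n} 1/k^20 = ∫_{9n}^∞ dx/x^20 − 1/(2·(9n)^20) + O(1/(9n)^21).
(Equivalently this is ζ(20) − Σ_{k≤9n} 1/k^20.)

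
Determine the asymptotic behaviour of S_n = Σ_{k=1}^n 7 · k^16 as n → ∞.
S_n ~ 7 · n^17 / 17

By integral comparison (Euler-Maclaurin), Σ_{k=1}^n 7 · k^16 = 7 · ∫_0^n x^16 dx + O(n^16) = 7 · n^17/17 + O(n^16). (Equivalently, Faulhaber's formula gives the same leading term.)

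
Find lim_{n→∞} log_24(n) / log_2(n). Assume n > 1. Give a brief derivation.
lim = ln(2) / ln(24) = log_24(2)

Change of base: log_24(n) = ln n / ln 24 and log_2(n) = ln n / ln 2. The ratio is (ln n / ln 24) · (ln 2 / ln n) = ln 2 / ln 24, a constant independent of n. So the limit is ln 2 / ln 24 = log_24(2).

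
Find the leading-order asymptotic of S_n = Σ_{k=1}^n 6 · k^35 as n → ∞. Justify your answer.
S_n ~ n^36 / 6

By integral comparison (Euler-Maclaurin), Σ_{k=1}^n 6 · k^35 = 6 · ∫_0^n x^35 dx + O(n^35) = 6 · n^36/36 = n^36 / 6 + O(n^35). (Equivalently, Faulhaber's formula gives the same leading term.)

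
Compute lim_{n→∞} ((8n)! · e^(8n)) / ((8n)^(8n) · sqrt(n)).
lim = sqrt(2π·8)

Stirling: (8n)! ~ sqrt(2π·8n) · (8n/e)^(8n). Hence
  (8n)! · e^(8n) / (8n)^(8n) ~ sqrt(2π·8n).
Dividing by sqrt(n): sqrt(2π·8n) / sqrt(n) = sqrt(2π·8) · n^((1−1)/2), so the limit is sqrt(2π·8).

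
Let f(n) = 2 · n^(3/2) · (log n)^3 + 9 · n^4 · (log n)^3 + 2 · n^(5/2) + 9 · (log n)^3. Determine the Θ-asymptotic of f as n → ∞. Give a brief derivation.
f(n) ∈ Θ(n^4 · (log n)^3)

Compare the terms by growth order. For large n, n^a · (log n)^b dominates n^a' · (log n)^b' iff a > a', or (a = a' and b > b'). Ranking the 4 terms shows the dominant one is 9 · n^4 · (log n)^3. Hence f(n) ∈ Θ(n^4 · (log n)^3).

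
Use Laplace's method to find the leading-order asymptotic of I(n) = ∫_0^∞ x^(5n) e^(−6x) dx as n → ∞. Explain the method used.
I(n) ~ (sqrt(2π·5n) / 6) · (5n/(6e))^(5n)

Write the integrand as exp(5n ln x − 6x) and set f(x) = 5n ln x − 6x. Then f'(x) = 5n/x − 6 = 0 at x* = 5n/6, and f''(x*) = −5n/x*^2 = −6^2/(5n). Laplace's method (interior maximum) gives
  I(n) ~ e^(f(x*)) · sqrt(2π / |f''(x*)|)
        = exp(5n ln(5n/6) − 5n) · sqrt(2π · 5n / 6^2)
        = (5n/6)^(5n) e^(−5n) · sqrt(2π·5n) / 6
        = (sqrt(2π·5n) / 6) · (5n/(6e))^(5n).
This matches Γ(5n+1)/6^(5n+1) with Stirling applied to Γ.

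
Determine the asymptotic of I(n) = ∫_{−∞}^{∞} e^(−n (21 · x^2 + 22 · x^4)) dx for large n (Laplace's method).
I(n) ~ sqrt(π/(21n))

φ(x) = 21 · x^2 + 22 · x^4 has its unique global minimum at x* = 0 (since φ'(x) = 42x + 88x^3 = 0 only at x = 0 for real x with both coefficients positive, and φ → ∞ as |x| → ∞). At x* = 0, φ(0) = 0 and φ''(0) = 42. Laplace's method then gives
  I(n) ~ sqrt(2π / (n · φ''(0))) · e^(−n φ(0)) = sqrt(2π / (42n)) = sqrt(π/(21n)).
The 22 · x^4 term contributes only at subleading order (an O(1/n) relative correction).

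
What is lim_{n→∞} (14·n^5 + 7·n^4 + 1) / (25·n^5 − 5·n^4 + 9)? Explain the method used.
lim = 14/25

For large n the leading n^5 terms dominate both numerator and denominator. Dividing top and bottom by n^5, every other term tends to 0, leaving 14/25.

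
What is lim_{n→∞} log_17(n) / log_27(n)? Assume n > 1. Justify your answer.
lim = ln(27) / ln(17) = log_17(27)

Change of base: log_17(n) = ln n / ln 17 and log_27(n) = ln n / ln 27. The ratio is (ln n / ln 17) · (ln 27 / ln n) = ln 27 / ln 17, a constant independent of n. So the limit is ln 27 / ln 17 = log_17(27).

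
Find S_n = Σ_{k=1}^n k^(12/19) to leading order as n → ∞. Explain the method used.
S_n ~ (19/31) · n^(31/19)

Integral comparison: Σ_{k=1}^n k^(12/19) = ∫_0^n x^(12/19) dx + O(n^(12/19)). The integral is n^(1 + 12/19) / (1 + 12/19) = n^((12+19)/19) / ((12+19)/19) = (19/31) · n^(31/19).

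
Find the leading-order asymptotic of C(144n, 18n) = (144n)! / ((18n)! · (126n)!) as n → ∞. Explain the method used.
C(144n, 18n) ~ (16777216/823543)^(18n) · sqrt(4/(7π·18n))

Write N = 18n. Apply Stirling to each factorial:
  (8N)! ~ sqrt(2π·8N) · (8N/e)^(8N),
  N! ~ sqrt(2π N) · (N/e)^N,
  (7N)! ~ sqrt(2π·7N) · (7N/e)^(7N).
The exponential factors combine to (8N)^(8N) / (N^N · (7N)^(7N)) = 8^(8N)/7^(7N) = (8^8/7^7)^N = (16777216/823543)^N.
The square-root prefactors combine to sqrt(2π·8N) / (sqrt(2π N)·sqrt(2π·7N)) = sqrt(8 / (2π·7·N)) = sqrt(4/(7π·18n)).
Substituting N = 18n: C(144n, 18n) ~ (16777216/823543)^(18n) · sqrt(4/(7π·18n)).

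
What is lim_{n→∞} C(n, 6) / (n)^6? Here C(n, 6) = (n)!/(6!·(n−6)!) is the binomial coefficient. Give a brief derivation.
lim = 1/6! = 1/720

With N = n → ∞: C(N, 6) / N^6 = [N(N−1)…(N−5)] / (6! · N^6) = (1/6!) · 1 · (1 − 1/n) · … · (1 − 5/n). Each factor → 1 as N → ∞, so the limit is 1/6! = 1/720.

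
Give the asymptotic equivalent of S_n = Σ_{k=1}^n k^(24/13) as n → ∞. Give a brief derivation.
S_n ~ (13/37) · n^(37/13)

Integral comparison: Σ_{k=1}^n k^(24/13) = ∫_0^n x^(24/13) dx + O(n^(24/13)). The integral is n^(1 + 24/13) / (1 + 24/13) = n^((24+13)/13) / ((24+13)/13) = (13/37) · n^(37/13).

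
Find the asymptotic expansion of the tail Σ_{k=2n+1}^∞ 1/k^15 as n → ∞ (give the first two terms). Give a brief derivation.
Σ_{k>2n} 1/k^15 = 1/(14 · (2n)^14) − 1/(2 · (2n)^15) + O(1/(2n)^16)

Compare to the integral: ∫_{2n}^∞ x^(−15) dx = [−x^(−14)/14]_{2n}^∞ = 1/((15−1)·(2n)^14). The Euler-Maclaurin correction adds −f(2n)/2 = −1/(2·(2n)^15). Euler-Maclaurin then gives
  Σ_{k>2n} 1/k^15 = ∫_{2n}^∞ dx/x^15 − 1/(2·(2n)^15) + O(1/(2n)^16).
(Equivalently this is ζ(15) − Σ_{k≤2n} 1/k^15.)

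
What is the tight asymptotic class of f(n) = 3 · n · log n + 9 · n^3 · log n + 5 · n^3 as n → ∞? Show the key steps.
f(n) ∈ Θ(n^3 · log n)

Compare the terms by growth order. For large n, n^a · (log n)^b dominates n^a' · (log n)^b' iff a > a', or (a = a' and b > b'). Ranking the 3 terms shows the dominant one is 9 · n^3 · log n. Hence f(n) ∈ Θ(n^3 · log n).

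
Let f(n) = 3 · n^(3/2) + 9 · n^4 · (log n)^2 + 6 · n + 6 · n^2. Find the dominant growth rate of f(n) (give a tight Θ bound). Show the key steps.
f(n) ∈ Θ(n^4 · (log n)^2)

Compare the terms by growth order. For large n, n^a · (log n)^b dominates n^a' · (log n)^b' iff a > a', or (a = a' and b > b'). Ranking the 4 terms shows the dominant one is 9 · n^4 · (log n)^2. Hence f(n) ∈ Θ(n^4 · (log n)^2).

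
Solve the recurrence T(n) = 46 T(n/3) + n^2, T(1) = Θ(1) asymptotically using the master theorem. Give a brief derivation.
T(n) = Θ(n^(log_3 46))

Master theorem: compare f(n) = n^2 to n^(log_3 46) where log_3 46 ≈ 3.485. Since 2 < log_3 46, we have f(n) = O(n^(log_3 46 − ε)) for some ε > 0 — Case 1. Hence T(n) = Θ(n^(log_3 46)).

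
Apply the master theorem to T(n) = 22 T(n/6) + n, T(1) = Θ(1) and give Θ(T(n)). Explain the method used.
T(n) = Θ(n^(log_6 22))

Master theorem: compare f(n) = n to n^(log_6 22) where log_6 22 ≈ 1.725. Since 1 < log_6 22, we have f(n) = O(n^(log_6 22 − ε)) for some ε > 0 — Case 1. Hence T(n) = Θ(n^(log_6 22)).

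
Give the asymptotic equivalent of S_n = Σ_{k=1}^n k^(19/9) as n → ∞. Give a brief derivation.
S_n ~ (9/28) · n^(28/9)

Integral comparison: Σ_{k=1}^n k^(19/9) = ∫_0^n x^(19/9) dx + O(n^(19/9)). The integral is n^(1 + 19/9) / (1 + 19/9) = n^((19+9)/9) / ((19+9)/9) = (9/28) · n^(28/9).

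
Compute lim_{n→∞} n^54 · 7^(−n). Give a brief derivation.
lim = 0

Exponentials with base > 1 dominate every fixed polynomial: for any fixed c, n^c / 7^n → 0 as n → ∞ (e.g. by the ratio test, or by writing 7^n = e^(n ln 7) and noting e^(n ln 7) / n^c → ∞). Hence n^54 · 7^(−n) = n^54 / 7^n → 0.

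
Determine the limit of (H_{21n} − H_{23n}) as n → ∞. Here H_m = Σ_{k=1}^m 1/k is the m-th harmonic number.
lim = ln(21/23)

Euler-Maclaurin gives H_m = ln m + γ + 1/(2m) + O(1/m^2). The γ and O(1/m) terms cancel in the difference:
  H_{21n} − H_{23n} = ln(21n) − ln(23n) + O(1/n) = ln(21/23) + O(1/n).
Hence the limit is ln(21/23).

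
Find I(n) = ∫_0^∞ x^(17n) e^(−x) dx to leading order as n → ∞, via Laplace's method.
I(n) ~ sqrt(2π·17n) · (17n/e)^(17n)

Write the integrand as exp(17n ln x − x) and set f(x) = 17n ln x − x. Then f'(x) = 17n/x − 1 = 0 at x* = 17n, and f''(x*) = −17n/x*^2 = −1/(17n). Laplace's method (interior maximum) gives
  I(n) ~ e^(f(x*)) · sqrt(2π / |f''(x*)|)
        = exp(17n ln(17n) − 17n) · sqrt(2π · 17n)
        = (17n)^(17n) e^(−17n) · sqrt(2π·17n)
        = sqrt(2π·17n) · (17n/e)^(17n).
This matches Γ(17n+1) with Stirling applied to Γ.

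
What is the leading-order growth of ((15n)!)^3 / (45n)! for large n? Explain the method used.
((15n)!)^3/(45n)! ~ ((2π·15n)^(2/2) / sqrt(3)) · 3^(−3·15n)  →  0

Write N = 15n. Stirling: N! ~ sqrt(2π N)(N/e)^N and (3N)! ~ sqrt(2π·3N)·(3N/e)^(3N).
  (N!)^3/(3N)! ~ (2π N)^(3/2) (N/e)^(3N) / [sqrt(2π·3N) (3N/e)^(3N)]
     = (2π N)^(3/2) / sqrt(2π·3N) · (N/(3N))^(3N)
     = (2π N)^((3−1)/2) / sqrt(3) · 3^(−3N).
Since 3^3 > 1, the factor 3^(−3N) decays exponentially, so the ratio → 0. Substituting N = 15n gives the stated form.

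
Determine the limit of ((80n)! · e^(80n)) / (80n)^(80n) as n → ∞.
lim = ∞

Stirling: (80n)! ~ sqrt(2π·80n) · (80n/e)^(80n). Hence
  (80n)! · e^(80n) / (80n)^(80n) ~ sqrt(2π·80n) = sqrt(2π·80) · sqrt(n) → ∞.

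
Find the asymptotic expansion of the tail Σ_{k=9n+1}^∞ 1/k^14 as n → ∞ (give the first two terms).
Σ_{k>9n} 1/k^14 = 1/(13 · (9n)^13) − 1/(2 · (9n)^14) + O(1/(9n)^15)

Compare to the integral: ∫_{9n}^∞ x^(−14) dx = [−x^(−13)/13]_{9n}^∞ = 1/((14−1)·(9n)^13). The Euler-Maclaurin correction adds −f(9n)/2 = −1/(2·(9n)^14). Euler-Maclaurin then gives
  Σ_{k>9n} 1/k^14 = ∫_{9n}^∞ dx/x^14 − 1/(2·(9n)^14) + O(1/(9n)^15).
(Equivalently this is ζ(14) − Σ_{k≤9n} 1/k^14.)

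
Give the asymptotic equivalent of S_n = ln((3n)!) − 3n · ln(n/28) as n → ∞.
S_n ~ 3n · (ln 84 − 1) + O(ln n)

Stirling: ln((3n)!) = 3n ln(3n) − 3n + O(ln n).
  S_n = 3n ln(3n) − 3n − 3n ln(n/28) + O(ln n)
      = 3n ln(3n) − 3n ln n + 3n ln 28 − 3n + O(ln n)
      = 3n ln 3 + 3n ln 28 − 3n + O(ln n)
      = 3n (ln 84 − 1) + O(ln n).
Numerically ln(84) − 1 ≈ 3.4308.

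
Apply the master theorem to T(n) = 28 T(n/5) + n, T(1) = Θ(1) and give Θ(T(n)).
T(n) = Θ(n^(log_5 28))

Master theorem: compare f(n) = n to n^(log_5 28) where log_5 28 ≈ 2.070. Since 1 < log_5 28, we have f(n) = O(n^(log_5 28 − ε)) for some ε > 0 — Case 1. Hence T(n) = Θ(n^(log_5 28)).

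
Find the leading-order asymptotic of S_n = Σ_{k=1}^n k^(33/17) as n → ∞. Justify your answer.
S_n ~ (17/50) · n^(50/17)

Integral comparison: Σ_{k=1}^n k^(33/17) = ∫_0^n x^(33/17) dx + O(n^(33/17)). The integral is n^(1 + 33/17) / (1 + 33/17) = n^((33+17)/17) / ((33+17)/17) = (17/50) · n^(50/17).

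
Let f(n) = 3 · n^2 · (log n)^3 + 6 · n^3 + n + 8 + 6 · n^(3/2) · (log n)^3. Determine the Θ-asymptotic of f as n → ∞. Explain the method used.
f(n) ∈ Θ(n^3)

Compare the terms by growth order. For large n, n^a · (log n)^b dominates n^a' · (log n)^b' iff a > a', or (a = a' and b > b'). Ranking the 5 terms shows the dominant one is 6 · n^3. Hence f(n) ∈ Θ(n^3).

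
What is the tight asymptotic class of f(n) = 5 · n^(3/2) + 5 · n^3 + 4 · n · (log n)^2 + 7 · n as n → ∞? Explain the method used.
f(n) ∈ Θ(n^3)

Compare the terms by growth order. For large n, n^a · (log n)^b dominates n^a' · (log n)^b' iff a > a', or (a = a' and b > b'). Ranking the 4 terms shows the dominant one is 5 · n^3. Hence f(n) ∈ Θ(n^3).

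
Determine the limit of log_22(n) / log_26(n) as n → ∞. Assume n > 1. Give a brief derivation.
lim = ln(26) / ln(22) = log_22(26)

Change of base: log_22(n) = ln n / ln 22 and log_26(n) = ln n / ln 26. The ratio is (ln n / ln 22) · (ln 26 / ln n) = ln 26 / ln 22, a constant independent of n. So the limit is ln 26 / ln 22 = log_22(26).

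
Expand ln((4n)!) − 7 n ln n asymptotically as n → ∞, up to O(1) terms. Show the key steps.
ln((4n)!) − 7 n ln n = −3 n ln n + 4(ln 4 − 1) n + (1/2) ln(2π·4n) + O(1/n)

Stirling: ln((4n)!) = 4n ln(4n) − 4n + (1/2) ln(2π·4n) + O(1/n).
Expand 4n ln(4n) = 4n (ln n + ln 4) = 4n ln n + 4n ln 4.
Subtract 7n ln n: leading term is (4 − 7) n ln n = −3 n ln n. The next term is 4n ln 4 − 4n = 4(ln 4 − 1) n. Then the (1/2) ln(2π·4n) correction.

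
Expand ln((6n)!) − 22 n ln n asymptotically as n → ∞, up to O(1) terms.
ln((6n)!) − 22 n ln n = −16 n ln n + 6(ln 6 − 1) n + (1/2) ln(2π·6n) + O(1/n)

Stirling: ln((6n)!) = 6n ln(6n) − 6n + (1/2) ln(2π·6n) + O(1/n).
Expand 6n ln(6n) = 6n (ln n + ln 6) = 6n ln n + 6n ln 6.
Subtract 22n ln n: leading term is (6 − 22) n ln n = −16 n ln n. The next term is 6n ln 6 − 6n = 6(ln 6 − 1) n. Then the (1/2) ln(2π·6n) correction.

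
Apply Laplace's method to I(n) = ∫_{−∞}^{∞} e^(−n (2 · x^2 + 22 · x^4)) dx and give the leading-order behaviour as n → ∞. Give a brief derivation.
I(n) ~ sqrt(π/(2n))

φ(x) = 2 · x^2 + 22 · x^4 has its unique global minimum at x* = 0 (since φ'(x) = 4x + 88x^3 = 0 only at x = 0 for real x with both coefficients positive, and φ → ∞ as |x| → ∞). At x* = 0, φ(0) = 0 and φ''(0) = 4. Laplace's method then gives
  I(n) ~ sqrt(2π / (n · φ''(0))) · e^(−n φ(0)) = sqrt(2π / (4n)) = sqrt(π/(2n)).
The 22 · x^4 term contributes only at subleading order (an O(1/n) relative correction).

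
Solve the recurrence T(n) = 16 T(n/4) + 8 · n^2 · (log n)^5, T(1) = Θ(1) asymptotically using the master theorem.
T(n) = Θ(n^2 · (log n)^6)

Here log_4 16 = 2 and f(n) = 8 · n^2 · (log n)^5 = Θ(n^(log_4 16) · (log n)^5). This is the extended Case 2 of the master theorem (f matches the critical exponent up to log factors), giving T(n) = Θ(n^(log_4 16) · (log n)^(5+1)) = Θ(n^2 · (log n)^6).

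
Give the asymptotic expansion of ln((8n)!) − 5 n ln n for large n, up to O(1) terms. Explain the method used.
ln((8n)!) − 5 n ln n = 3 n ln n + 8(ln 8 − 1) n + (1/2) ln(2π·8n) + O(1/n)

Stirling: ln((8n)!) = 8n ln(8n) − 8n + (1/2) ln(2π·8n) + O(1/n).
Expand 8n ln(8n) = 8n (ln n + ln 8) = 8n ln n + 8n ln 8.
Subtract 5n ln n: leading term is (8 − 5) n ln n = 3 n ln n. The next term is 8n ln 8 − 8n = 8(ln 8 − 1) n. Then the (1/2) ln(2π·8n) correction.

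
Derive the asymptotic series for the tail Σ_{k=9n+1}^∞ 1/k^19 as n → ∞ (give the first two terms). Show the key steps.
Σ_{k>9n} 1/k^19 = 1/(18 · (9n)^18) − 1/(2 · (9n)^19) + O(1/(9n)^20)

Compare to the integral: ∫_{9n}^∞ x^(−19) dx = [−x^(−18)/18]_{9n}^∞ = 1/((19−1)·(9n)^18). The Euler-Maclaurin correction adds −f(9n)/2 = −1/(2·(9n)^19). Euler-Maclaurin then gives
  Σ_{k>9n} 1/k^19 = ∫_{9n}^∞ dx/x^19 − 1/(2·(9n)^19) + O(1/(9n)^20).
(Equivalently this is ζ(19) − Σ_{k≤9n} 1/k^19.)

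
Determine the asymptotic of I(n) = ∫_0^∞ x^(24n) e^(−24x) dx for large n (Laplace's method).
I(n) ~ (sqrt(2π·24n) / 24) · (24n/(24e))^(24n)

Write the integrand as exp(24n ln x − 24x) and set f(x) = 24n ln x − 24x. Then f'(x) = 24n/x − 24 = 0 at x* = 24n/24, and f''(x*) = −24n/x*^2 = −24^2/(24n). Laplace's method (interior maximum) gives
  I(n) ~ e^(f(x*)) · sqrt(2π / |f''(x*)|)
        = exp(24n ln(24n/24) − 24n) · sqrt(2π · 24n / 24^2)
        = (24n/24)^(24n) e^(−24n) · sqrt(2π·24n) / 24
        = (sqrt(2π·24n) / 24) · (24n/(24e))^(24n).
This matches Γ(24n+1)/24^(24n+1) with Stirling applied to Γ.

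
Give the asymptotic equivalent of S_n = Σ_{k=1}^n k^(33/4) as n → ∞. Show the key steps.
S_n ~ (4/37) · n^(37/4)

Integral comparison: Σ_{k=1}^n k^(33/4) = ∫_0^n x^(33/4) dx + O(n^(33/4)). The integral is n^(1 + 33/4) / (1 + 33/4) = n^((33+4)/4) / ((33+4)/4) = (4/37) · n^(37/4).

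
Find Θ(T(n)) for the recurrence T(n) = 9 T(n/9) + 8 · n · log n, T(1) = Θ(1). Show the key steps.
T(n) = Θ(n · (log n)^2)

Here log_9 9 = 1 and f(n) = 8 · n · log n = Θ(n^(log_9 9) · (log n)^1). This is the extended Case 2 of the master theorem (f matches the critical exponent up to log factors), giving T(n) = Θ(n^(log_9 9) · (log n)^(1+1)) = Θ(n · (log n)^2).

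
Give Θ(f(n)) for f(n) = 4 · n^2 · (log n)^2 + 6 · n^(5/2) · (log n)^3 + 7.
f(n) ∈ Θ(n^(5/2) · (log n)^3)

Compare the terms by growth order. For large n, n^a · (log n)^b dominates n^a' · (log n)^b' iff a > a', or (a = a' and b > b'). Ranking the 3 terms shows the dominant one is 6 · n^(5/2) · (log n)^3. Hence f(n) ∈ Θ(n^(5/2) · (log n)^3).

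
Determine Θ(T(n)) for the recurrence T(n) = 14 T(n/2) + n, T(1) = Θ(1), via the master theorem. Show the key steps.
T(n) = Θ(n^(log_2 14))

Master theorem: compare f(n) = n to n^(log_2 14) where log_2 14 ≈ 3.807. Since 1 < log_2 14, we have f(n) = O(n^(log_2 14 − ε)) for some ε > 0 — Case 1. Hence T(n) = Θ(n^(log_2 14)).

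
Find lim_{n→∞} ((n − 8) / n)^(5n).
lim = e^(−40)

Rewrite as (1 − 8/n)^(5n). By the standard limit (1 + x/n)^n → e^x, we have (1 − 8/n)^n → e^(−8), and raising to the 5th power gives e^(−40).
More precisely, ln[(1 − 8/n)^(5n)] = 5n · ln(1 − 8/n) = 5n · (-8/n + O(1/n^2)) = -40 + O(1/n) → -40.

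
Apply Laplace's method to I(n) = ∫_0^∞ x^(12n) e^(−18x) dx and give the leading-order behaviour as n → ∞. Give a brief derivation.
I(n) ~ (sqrt(2π·12n) / 18) · (12n/(18e))^(12n)

Write the integrand as exp(12n ln x − 18x) and set f(x) = 12n ln x − 18x. Then f'(x) = 12n/x − 18 = 0 at x* = 12n/18, and f''(x*) = −12n/x*^2 = −18^2/(12n). Laplace's method (interior maximum) gives
  I(n) ~ e^(f(x*)) · sqrt(2π / |f''(x*)|)
        = exp(12n ln(12n/18) − 12n) · sqrt(2π · 12n / 18^2)
        = (12n/18)^(12n) e^(−12n) · sqrt(2π·12n) / 18
        = (sqrt(2π·12n) / 18) · (12n/(18e))^(12n).
This matches Γ(12n+1)/18^(12n+1) with Stirling applied to Γ.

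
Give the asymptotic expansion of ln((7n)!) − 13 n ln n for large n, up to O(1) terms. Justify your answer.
ln((7n)!) − 13 n ln n = −6 n ln n + 7(ln 7 − 1) n + (1/2) ln(2π·7n) + O(1/n)

Stirling: ln((7n)!) = 7n ln(7n) − 7n + (1/2) ln(2π·7n) + O(1/n).
Expand 7n ln(7n) = 7n (ln n + ln 7) = 7n ln n + 7n ln 7.
Subtract 13n ln n: leading term is (7 − 13) n ln n = −6 n ln n. The next term is 7n ln 7 − 7n = 7(ln 7 − 1) n. Then the (1/2) ln(2π·7n) correction.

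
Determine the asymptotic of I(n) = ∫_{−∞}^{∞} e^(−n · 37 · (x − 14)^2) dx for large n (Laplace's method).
I(n) = sqrt(π/(37n))

Here φ(x) = 37 · (x − 14)^2 has its unique minimum at x* = 14 with φ(x*) = 0 and φ''(x*) = 74. Laplace's method gives
  I(n) ~ e^(−n φ(x*)) · sqrt(2π / (n · φ''(x*))) = sqrt(2π / (74n)) = sqrt(π/(37n)).
This is exact: substituting u = (x − 14)·sqrt(37n) gives I(n) = (1/sqrt(37n)) ∫_{−∞}^{∞} e^(−u^2) du = sqrt(π/(37n)).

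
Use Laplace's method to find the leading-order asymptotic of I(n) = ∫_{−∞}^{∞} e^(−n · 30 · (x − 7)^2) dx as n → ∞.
I(n) = sqrt(π/(30n))

Here φ(x) = 30 · (x − 7)^2 has its unique minimum at x* = 7 with φ(x*) = 0 and φ''(x*) = 60. Laplace's method gives
  I(n) ~ e^(−n φ(x*)) · sqrt(2π / (n · φ''(x*))) = sqrt(2π / (60n)) = sqrt(π/(30n)).
This is exact: substituting u = (x − 7)·sqrt(30n) gives I(n) = (1/sqrt(30n)) ∫_{−∞}^{∞} e^(−u^2) du = sqrt(π/(30n)).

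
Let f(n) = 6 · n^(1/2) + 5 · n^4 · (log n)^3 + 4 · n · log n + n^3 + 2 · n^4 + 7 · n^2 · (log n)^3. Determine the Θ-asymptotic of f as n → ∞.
f(n) ∈ Θ(n^4 · (log n)^3)

Compare the terms by growth order. For large n, n^a · (log n)^b dominates n^a' · (log n)^b' iff a > a', or (a = a' and b > b'). Ranking the 6 terms shows the dominant one is 5 · n^4 · (log n)^3. Hence f(n) ∈ Θ(n^4 · (log n)^3).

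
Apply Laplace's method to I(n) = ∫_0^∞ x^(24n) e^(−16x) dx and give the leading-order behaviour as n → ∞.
I(n) ~ (sqrt(2π·24n) / 16) · (24n/(16e))^(24n)

Write the integrand as exp(24n ln x − 16x) and set f(x) = 24n ln x − 16x. Then f'(x) = 24n/x − 16 = 0 at x* = 24n/16, and f''(x*) = −24n/x*^2 = −16^2/(24n). Laplace's method (interior maximum) gives
  I(n) ~ e^(f(x*)) · sqrt(2π / |f''(x*)|)
        = exp(24n ln(24n/16) − 24n) · sqrt(2π · 24n / 16^2)
        = (24n/16)^(24n) e^(−24n) · sqrt(2π·24n) / 16
        = (sqrt(2π·24n) / 16) · (24n/(16e))^(24n).
This matches Γ(24n+1)/16^(24n+1) with Stirling applied to Γ.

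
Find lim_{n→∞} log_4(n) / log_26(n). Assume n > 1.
lim = ln(26) / ln(4) = log_4(26)

Change of base: log_4(n) = ln n / ln 4 and log_26(n) = ln n / ln 26. The ratio is (ln n / ln 4) · (ln 26 / ln n) = ln 26 / ln 4, a constant independent of n. So the limit is ln 26 / ln 4 = log_4(26).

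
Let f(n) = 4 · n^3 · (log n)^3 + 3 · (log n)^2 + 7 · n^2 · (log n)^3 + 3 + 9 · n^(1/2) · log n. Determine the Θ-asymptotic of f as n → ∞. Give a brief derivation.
f(n) ∈ Θ(n^3 · (log n)^3)

Compare the terms by growth order. For large n, n^a · (log n)^b dominates n^a' · (log n)^b' iff a > a', or (a = a' and b > b'). Ranking the 5 terms shows the dominant one is 4 · n^3 · (log n)^3. Hence f(n) ∈ Θ(n^3 · (log n)^3).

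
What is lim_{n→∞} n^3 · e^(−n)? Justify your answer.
lim = 0

Exponentials with base > 1 dominate every fixed polynomial: for any fixed c, n^c / e^n → 0 as n → ∞ (e.g. by the ratio test, or since e^n grows faster than any power of n). Hence n^3 · e^(−n) = n^3 / e^n → 0.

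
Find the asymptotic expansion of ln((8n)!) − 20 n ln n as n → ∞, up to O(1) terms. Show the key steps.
ln((8n)!) − 20 n ln n = −12 n ln n + 8(ln 8 − 1) n + (1/2) ln(2π·8n) + O(1/n)

Stirling: ln((8n)!) = 8n ln(8n) − 8n + (1/2) ln(2π·8n) + O(1/n).
Expand 8n ln(8n) = 8n (ln n + ln 8) = 8n ln n + 8n ln 8.
Subtract 20n ln n: leading term is (8 − 20) n ln n = −12 n ln n. The next term is 8n ln 8 − 8n = 8(ln 8 − 1) n. Then the (1/2) ln(2π·8n) correction.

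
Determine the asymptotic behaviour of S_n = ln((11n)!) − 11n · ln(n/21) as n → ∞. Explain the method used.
S_n ~ 11n · (ln 231 − 1) + O(ln n)

Stirling: ln((11n)!) = 11n ln(11n) − 11n + O(ln n).
  S_n = 11n ln(11n) − 11n − 11n ln(n/21) + O(ln n)
      = 11n ln(11n) − 11n ln n + 11n ln 21 − 11n + O(ln n)
      = 11n ln 11 + 11n ln 21 − 11n + O(ln n)
      = 11n (ln 231 − 1) + O(ln n).
Numerically ln(231) − 1 ≈ 4.4424.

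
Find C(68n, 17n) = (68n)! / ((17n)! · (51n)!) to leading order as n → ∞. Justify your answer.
C(68n, 17n) ~ (256/27)^(17n) · sqrt(2/(3π·17n))

Write N = 17n. Apply Stirling to each factorial:
  (4N)! ~ sqrt(2π·4N) · (4N/e)^(4N),
  N! ~ sqrt(2π N) · (N/e)^N,
  (3N)! ~ sqrt(2π·3N) · (3N/e)^(3N).
The exponential factors combine to (4N)^(4N) / (N^N · (3N)^(3N)) = 4^(4N)/3^(3N) = (4^4/3^3)^N = (256/27)^N.
The square-root prefactors combine to sqrt(2π·4N) / (sqrt(2π N)·sqrt(2π·3N)) = sqrt(4 / (2π·3·N)) = sqrt(2/(3π·17n)).
Substituting N = 17n: C(68n, 17n) ~ (256/27)^(17n) · sqrt(2/(3π·17n)).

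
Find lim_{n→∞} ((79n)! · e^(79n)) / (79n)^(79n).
lim = ∞

Stirling: (79n)! ~ sqrt(2π·79n) · (79n/e)^(79n). Hence
  (79n)! · e^(79n) / (79n)^(79n) ~ sqrt(2π·79n) = sqrt(2π·79) · sqrt(n) → ∞.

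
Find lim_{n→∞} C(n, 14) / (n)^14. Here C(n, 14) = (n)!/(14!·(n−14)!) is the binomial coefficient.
lim = 1/14! = 1/87178291200

With N = n → ∞: C(N, 14) / N^14 = [N(N−1)…(N−13)] / (14! · N^14) = (1/14!) · 1 · (1 − 1/n) · … · (1 − 13/n). Each factor → 1 as N → ∞, so the limit is 1/14! = 1/87178291200.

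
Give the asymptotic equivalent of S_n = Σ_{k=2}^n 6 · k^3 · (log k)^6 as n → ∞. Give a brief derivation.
S_n ~ 3 · n^4 · (log n)^6 / 2

By integral comparison, S_n = ∫_1^n 6 · x^3 · (log x)^6 dx + O(n^3 · (log n)^6). For the integral, the leading term of ∫_1^n x^3 (log x)^6 dx is n^4/4 · (log n)^6 (by repeated integration by parts; each step lowers the log-exponent and produces a relatively O(1/log n) correction). Hence S_n ~ 3 · n^4 · (log n)^6 / 2.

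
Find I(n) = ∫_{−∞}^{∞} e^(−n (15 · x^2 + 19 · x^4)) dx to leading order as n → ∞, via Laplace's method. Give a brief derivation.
I(n) ~ sqrt(π/(15n))

φ(x) = 15 · x^2 + 19 · x^4 has its unique global minimum at x* = 0 (since φ'(x) = 30x + 76x^3 = 0 only at x = 0 for real x with both coefficients positive, and φ → ∞ as |x| → ∞). At x* = 0, φ(0) = 0 and φ''(0) = 30. Laplace's method then gives
  I(n) ~ sqrt(2π / (n · φ''(0))) · e^(−n φ(0)) = sqrt(2π / (30n)) = sqrt(π/(15n)).
The 19 · x^4 term contributes only at subleading order (an O(1/n) relative correction).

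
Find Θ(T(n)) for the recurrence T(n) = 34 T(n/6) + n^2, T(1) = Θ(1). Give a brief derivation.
T(n) = Θ(n^2)

log_6 34 ≈ 1.968. f(n) = n^2 dominates n^(log_6 34) since 2 > 1.968, and the regularity condition a·f(n/b) = 34·(n/6)^2 = (34/36)·n^2 ≤ c·f(n) holds with c = 34/36 ≈ 0.944 < 1. So this is Case 3: T(n) = Θ(f(n)) = Θ(n^2).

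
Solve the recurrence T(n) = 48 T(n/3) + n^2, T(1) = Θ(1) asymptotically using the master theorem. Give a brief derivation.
T(n) = Θ(n^(log_3 48))

Master theorem: compare f(n) = n^2 to n^(log_3 48) where log_3 48 ≈ 3.524. Since 2 < log_3 48, we have f(n) = O(n^(log_3 48 − ε)) for some ε > 0 — Case 1. Hence T(n) = Θ(n^(log_3 48)).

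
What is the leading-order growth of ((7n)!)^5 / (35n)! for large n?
((7n)!)^5/(35n)! ~ ((2π·7n)^(4/2) / sqrt(5)) · 5^(−5·7n)  →  0

Write N = 7n. Stirling: N! ~ sqrt(2π N)(N/e)^N and (5N)! ~ sqrt(2π·5N)·(5N/e)^(5N).
  (N!)^5/(5N)! ~ (2π N)^(5/2) (N/e)^(5N) / [sqrt(2π·5N) (5N/e)^(5N)]
     = (2π N)^(5/2) / sqrt(2π·5N) · (N/(5N))^(5N)
     = (2π N)^((5−1)/2) / sqrt(5) · 5^(−5N).
Since 5^5 > 1, the factor 5^(−5N) decays exponentially, so the ratio → 0. Substituting N = 7n gives the stated form.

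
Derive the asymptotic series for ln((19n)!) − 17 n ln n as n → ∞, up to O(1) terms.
ln((19n)!) − 17 n ln n = 2 n ln n + 19(ln 19 − 1) n + (1/2) ln(2π·19n) + O(1/n)

Stirling: ln((19n)!) = 19n ln(19n) − 19n + (1/2) ln(2π·19n) + O(1/n).
Expand 19n ln(19n) = 19n (ln n + ln 19) = 19n ln n + 19n ln 19.
Subtract 17n ln n: leading term is (19 − 17) n ln n = 2 n ln n. The next term is 19n ln 19 − 19n = 19(ln 19 − 1) n. Then the (1/2) ln(2π·19n) correction.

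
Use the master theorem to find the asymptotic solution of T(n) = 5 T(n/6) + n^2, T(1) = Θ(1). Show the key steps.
T(n) = Θ(n^2)

log_6 5 ≈ 0.898. f(n) = n^2 dominates n^(log_6 5) since 2 > 0.898, and the regularity condition a·f(n/b) = 5·(n/6)^2 = (5/36)·n^2 ≤ c·f(n) holds with c = 5/36 ≈ 0.139 < 1. So this is Case 3: T(n) = Θ(f(n)) = Θ(n^2).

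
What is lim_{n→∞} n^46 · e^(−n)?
lim = 0

Exponentials with base > 1 dominate every fixed polynomial: for any fixed c, n^c / e^n → 0 as n → ∞ (e.g. by the ratio test, or since e^n grows faster than any power of n). Hence n^46 · e^(−n) = n^46 / e^n → 0.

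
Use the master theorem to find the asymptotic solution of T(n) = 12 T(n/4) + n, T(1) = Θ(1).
T(n) = Θ(n^(log_4 12))

Master theorem: compare f(n) = n to n^(log_4 12) where log_4 12 ≈ 1.792. Since 1 < log_4 12, we have f(n) = O(n^(log_4 12 − ε)) for some ε > 0 — Case 1. Hence T(n) = Θ(n^(log_4 12)).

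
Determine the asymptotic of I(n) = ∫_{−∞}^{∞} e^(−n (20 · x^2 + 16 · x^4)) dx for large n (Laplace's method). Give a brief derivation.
I(n) ~ sqrt(π/(20n))

φ(x) = 20 · x^2 + 16 · x^4 has its unique global minimum at x* = 0 (since φ'(x) = 40x + 64x^3 = 0 only at x = 0 for real x with both coefficients positive, and φ → ∞ as |x| → ∞). At x* = 0, φ(0) = 0 and φ''(0) = 40. Laplace's method then gives
  I(n) ~ sqrt(2π / (n · φ''(0))) · e^(−n φ(0)) = sqrt(2π / (40n)) = sqrt(π/(20n)).
The 16 · x^4 term contributes only at subleading order (an O(1/n) relative correction).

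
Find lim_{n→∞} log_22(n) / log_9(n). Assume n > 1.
lim = ln(9) / ln(22) = log_22(9)

Change of base: log_22(n) = ln n / ln 22 and log_9(n) = ln n / ln 9. The ratio is (ln n / ln 22) · (ln 9 / ln n) = ln 9 / ln 22, a constant independent of n. So the limit is ln 9 / ln 22 = log_22(9).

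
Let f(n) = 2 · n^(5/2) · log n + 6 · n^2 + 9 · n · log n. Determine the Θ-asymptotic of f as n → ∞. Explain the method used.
f(n) ∈ Θ(n^(5/2) · log n)

Compare the terms by growth order. For large n, n^a · (log n)^b dominates n^a' · (log n)^b' iff a > a', or (a = a' and b > b'). Ranking the 3 terms shows the dominant one is 2 · n^(5/2) · log n. Hence f(n) ∈ Θ(n^(5/2) · log n).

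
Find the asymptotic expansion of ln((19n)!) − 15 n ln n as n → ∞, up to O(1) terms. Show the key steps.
ln((19n)!) − 15 n ln n = 4 n ln n + 19(ln 19 − 1) n + (1/2) ln(2π·19n) + O(1/n)

Stirling: ln((19n)!) = 19n ln(19n) − 19n + (1/2) ln(2π·19n) + O(1/n).
Expand 19n ln(19n) = 19n (ln n + ln 19) = 19n ln n + 19n ln 19.
Subtract 15n ln n: leading term is (19 − 15) n ln n = 4 n ln n. The next term is 19n ln 19 − 19n = 19(ln 19 − 1) n. Then the (1/2) ln(2π·19n) correction.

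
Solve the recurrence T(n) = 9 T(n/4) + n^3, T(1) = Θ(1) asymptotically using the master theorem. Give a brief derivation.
T(n) = Θ(n^3)

log_4 9 ≈ 1.585. f(n) = n^3 dominates n^(log_4 9) since 3 > 1.585, and the regularity condition a·f(n/b) = 9·(n/4)^3 = (9/64)·n^3 ≤ c·f(n) holds with c = 9/64 ≈ 0.141 < 1. So this is Case 3: T(n) = Θ(f(n)) = Θ(n^3).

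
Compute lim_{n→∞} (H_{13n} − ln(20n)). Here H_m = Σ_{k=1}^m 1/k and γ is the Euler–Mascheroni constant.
lim = ln(13/20) + γ

By Euler-Maclaurin, H_m = ln m + γ + O(1/m). So
  H_{13n} − ln(20n) = ln(13n) + γ − ln(20n) + O(1/n)
                       = ln(13/20) + γ + O(1/n).
Hence the limit is ln(13/20) + γ.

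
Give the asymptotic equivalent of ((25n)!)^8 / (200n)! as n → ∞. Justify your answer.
((25n)!)^8/(200n)! ~ ((2π·25n)^(7/2) / sqrt(8)) · 8^(−8·25n)  →  0

Write N = 25n. Stirling: N! ~ sqrt(2π N)(N/e)^N and (8N)! ~ sqrt(2π·8N)·(8N/e)^(8N).
  (N!)^8/(8N)! ~ (2π N)^(8/2) (N/e)^(8N) / [sqrt(2π·8N) (8N/e)^(8N)]
     = (2π N)^(8/2) / sqrt(2π·8N) · (N/(8N))^(8N)
     = (2π N)^((8−1)/2) / sqrt(8) · 8^(−8N).
Since 8^8 > 1, the factor 8^(−8N) decays exponentially, so the ratio → 0. Substituting N = 25n gives the stated form.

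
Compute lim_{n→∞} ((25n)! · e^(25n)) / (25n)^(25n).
lim = ∞

Stirling: (25n)! ~ sqrt(2π·25n) · (25n/e)^(25n). Hence
  (25n)! · e^(25n) / (25n)^(25n) ~ sqrt(2π·25n) = sqrt(2π·25) · sqrt(n) → ∞.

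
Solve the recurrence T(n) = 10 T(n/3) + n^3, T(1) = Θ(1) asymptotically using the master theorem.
T(n) = Θ(n^3)

log_3 10 ≈ 2.096. f(n) = n^3 dominates n^(log_3 10) since 3 > 2.096, and the regularity condition a·f(n/b) = 10·(n/3)^3 = (10/27)·n^3 ≤ c·f(n) holds with c = 10/27 ≈ 0.37 < 1. So this is Case 3: T(n) = Θ(f(n)) = Θ(n^3).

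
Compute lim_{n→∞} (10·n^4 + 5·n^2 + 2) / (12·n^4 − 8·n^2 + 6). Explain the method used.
lim = 10/12 = 5/6

For large n the leading n^4 terms dominate both numerator and denominator. Dividing top and bottom by n^4, every other term tends to 0, leaving 10/12 = 5/6.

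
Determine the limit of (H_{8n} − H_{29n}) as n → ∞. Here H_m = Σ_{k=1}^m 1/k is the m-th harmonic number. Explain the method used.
lim = ln(8/29)

Euler-Maclaurin gives H_m = ln m + γ + 1/(2m) + O(1/m^2). The γ and O(1/m) terms cancel in the difference:
  H_{8n} − H_{29n} = ln(8n) − ln(29n) + O(1/n) = ln(8/29) + O(1/n).
Hence the limit is ln(8/29).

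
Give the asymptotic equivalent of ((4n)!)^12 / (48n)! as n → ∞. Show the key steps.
((4n)!)^12/(48n)! ~ ((2π·4n)^(11/2) / sqrt(12)) · 12^(−12·4n)  →  0

Write N = 4n. Stirling: N! ~ sqrt(2π N)(N/e)^N and (12N)! ~ sqrt(2π·12N)·(12N/e)^(12N).
  (N!)^12/(12N)! ~ (2π N)^(12/2) (N/e)^(12N) / [sqrt(2π·12N) (12N/e)^(12N)]
     = (2π N)^(12/2) / sqrt(2π·12N) · (N/(12N))^(12N)
     = (2π N)^((12−1)/2) / sqrt(12) · 12^(−12N).
Since 12^12 > 1, the factor 12^(−12N) decays exponentially, so the ratio → 0. Substituting N = 4n gives the stated form.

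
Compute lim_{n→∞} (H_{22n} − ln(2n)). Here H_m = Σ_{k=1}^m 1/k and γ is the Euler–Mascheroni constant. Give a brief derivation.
lim = ln 11 + γ

By Euler-Maclaurin, H_m = ln m + γ + O(1/m). So
  H_{22n} − ln(2n) = ln(22n) + γ − ln(2n) + O(1/n)
                       = ln(22/2) + γ + O(1/n).
Hence the limit is ln(22/2) + γ (= ln 11).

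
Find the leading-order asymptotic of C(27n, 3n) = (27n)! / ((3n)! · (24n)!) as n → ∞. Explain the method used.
C(27n, 3n) ~ (387420489/16777216)^(3n) · sqrt(9/(16π·3n))

Write N = 3n. Apply Stirling to each factorial:
  (9N)! ~ sqrt(2π·9N) · (9N/e)^(9N),
  N! ~ sqrt(2π N) · (N/e)^N,
  (8N)! ~ sqrt(2π·8N) · (8N/e)^(8N).
The exponential factors combine to (9N)^(9N) / (N^N · (8N)^(8N)) = 9^(9N)/8^(8N) = (9^9/8^8)^N = (387420489/16777216)^N.
The square-root prefactors combine to sqrt(2π·9N) / (sqrt(2π N)·sqrt(2π·8N)) = sqrt(9 / (2π·8·N)) = sqrt(9/(16π·3n)).
Substituting N = 3n: C(27n, 3n) ~ (387420489/16777216)^(3n) · sqrt(9/(16π·3n)).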